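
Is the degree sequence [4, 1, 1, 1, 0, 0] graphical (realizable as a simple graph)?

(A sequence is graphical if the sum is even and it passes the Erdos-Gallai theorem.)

Sum of degrees = 7. Sum is odd, so the sequence is NOT graphical.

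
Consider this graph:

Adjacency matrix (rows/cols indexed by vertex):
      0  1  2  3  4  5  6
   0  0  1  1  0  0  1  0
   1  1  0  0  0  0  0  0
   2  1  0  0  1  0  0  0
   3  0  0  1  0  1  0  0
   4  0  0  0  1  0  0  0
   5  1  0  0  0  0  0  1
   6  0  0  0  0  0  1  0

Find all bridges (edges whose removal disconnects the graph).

A bridge is an edge whose removal increases the number of connected components.
Bridges found: (0,1), (0,2), (0,5), (2,3), (3,4), (5,6)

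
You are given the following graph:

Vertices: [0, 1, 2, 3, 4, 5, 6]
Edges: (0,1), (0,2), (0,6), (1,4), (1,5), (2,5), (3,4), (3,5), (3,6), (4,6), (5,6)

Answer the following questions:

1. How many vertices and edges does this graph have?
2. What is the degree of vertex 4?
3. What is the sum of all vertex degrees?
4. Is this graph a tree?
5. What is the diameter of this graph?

Count: 7 vertices, 11 edges.
Vertex 4 has neighbors [1, 3, 6], degree = 3.
Handshaking lemma: 2 * 11 = 22.
A tree on 7 vertices has 6 edges. This graph has 11 edges (5 extra). Not a tree.
Diameter (longest shortest path) = 3.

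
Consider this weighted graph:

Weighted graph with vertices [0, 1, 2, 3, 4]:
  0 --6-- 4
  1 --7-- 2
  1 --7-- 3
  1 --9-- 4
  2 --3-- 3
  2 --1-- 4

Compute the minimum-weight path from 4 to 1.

Using Dijkstra's algorithm from vertex 4:
Shortest path: 4 -> 2 -> 1
Total weight: 1 + 7 = 8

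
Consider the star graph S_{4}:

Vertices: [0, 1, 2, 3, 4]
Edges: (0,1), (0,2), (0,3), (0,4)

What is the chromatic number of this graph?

S_{4} has one hub adjacent to 4 leaves; leaves are pairwise non-adjacent.
Color the hub 0 and every leaf 1.
Chromatic number = 2.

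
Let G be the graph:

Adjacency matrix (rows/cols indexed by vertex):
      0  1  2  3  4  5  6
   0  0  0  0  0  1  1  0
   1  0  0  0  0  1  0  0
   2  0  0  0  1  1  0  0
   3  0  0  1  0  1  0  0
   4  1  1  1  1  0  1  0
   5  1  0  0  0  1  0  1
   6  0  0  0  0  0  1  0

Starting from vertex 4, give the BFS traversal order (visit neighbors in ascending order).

BFS from vertex 4 (neighbors processed in ascending order):
Visit order: 4, 0, 1, 2, 3, 5, 6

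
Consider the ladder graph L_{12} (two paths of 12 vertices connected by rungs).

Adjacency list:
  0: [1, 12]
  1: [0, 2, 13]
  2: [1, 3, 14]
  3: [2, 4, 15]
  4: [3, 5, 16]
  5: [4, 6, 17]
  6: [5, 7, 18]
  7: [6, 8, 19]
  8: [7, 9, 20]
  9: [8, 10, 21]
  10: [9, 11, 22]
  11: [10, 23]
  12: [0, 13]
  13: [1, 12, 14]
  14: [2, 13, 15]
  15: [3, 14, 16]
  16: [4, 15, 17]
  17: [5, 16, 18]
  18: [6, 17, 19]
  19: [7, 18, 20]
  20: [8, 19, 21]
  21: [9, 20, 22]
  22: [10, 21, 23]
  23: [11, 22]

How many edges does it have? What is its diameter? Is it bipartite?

Ladder graph L_{12}: 12 rungs + 2 * (12-1) path edges = 12 + 22 = 34 edges.
Diameter = 12.
Ladder graphs are bipartite (alternating coloring along each path).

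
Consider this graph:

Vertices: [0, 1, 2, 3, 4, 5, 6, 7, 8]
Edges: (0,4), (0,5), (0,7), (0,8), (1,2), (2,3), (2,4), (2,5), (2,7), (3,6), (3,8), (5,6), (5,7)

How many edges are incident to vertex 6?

Vertex 6 has neighbors [3, 5], so deg(6) = 2.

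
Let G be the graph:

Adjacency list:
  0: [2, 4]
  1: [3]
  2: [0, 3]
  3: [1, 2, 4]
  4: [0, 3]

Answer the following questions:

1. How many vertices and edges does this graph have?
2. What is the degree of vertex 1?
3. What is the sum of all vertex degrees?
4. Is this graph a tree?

Count: 5 vertices, 5 edges.
Vertex 1 has neighbors [3], degree = 1.
Handshaking lemma: 2 * 5 = 10.
A tree on 5 vertices has 4 edges. This graph has 5 edges (1 extra). Not a tree.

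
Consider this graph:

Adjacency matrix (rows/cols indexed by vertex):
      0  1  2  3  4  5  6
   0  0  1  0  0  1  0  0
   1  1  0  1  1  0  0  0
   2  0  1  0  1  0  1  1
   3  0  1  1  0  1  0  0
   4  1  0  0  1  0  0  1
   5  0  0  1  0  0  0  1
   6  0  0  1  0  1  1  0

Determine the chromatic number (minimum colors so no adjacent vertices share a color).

The graph has a maximum clique of size 3 (lower bound on chromatic number).
A valid 3-coloring: {0: 2, 1: 1, 2: 0, 3: 2, 4: 0, 5: 2, 6: 1}.
Chromatic number = 3.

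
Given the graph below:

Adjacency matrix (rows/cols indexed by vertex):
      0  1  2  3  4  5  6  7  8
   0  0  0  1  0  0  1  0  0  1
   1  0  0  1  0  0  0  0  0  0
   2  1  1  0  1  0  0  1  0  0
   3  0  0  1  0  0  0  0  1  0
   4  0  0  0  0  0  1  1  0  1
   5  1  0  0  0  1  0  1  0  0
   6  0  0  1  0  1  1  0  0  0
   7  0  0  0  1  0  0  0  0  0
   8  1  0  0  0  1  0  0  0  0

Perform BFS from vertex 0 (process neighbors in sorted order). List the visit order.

BFS from vertex 0 (neighbors processed in ascending order):
Visit order: 0, 2, 5, 8, 1, 3, 6, 4, 7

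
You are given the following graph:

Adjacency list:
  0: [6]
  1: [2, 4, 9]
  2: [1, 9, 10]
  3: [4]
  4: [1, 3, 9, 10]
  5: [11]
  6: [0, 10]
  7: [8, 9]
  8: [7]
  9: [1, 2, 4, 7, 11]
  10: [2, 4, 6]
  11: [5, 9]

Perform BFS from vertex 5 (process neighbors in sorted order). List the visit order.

BFS from vertex 5 (neighbors processed in ascending order):
Visit order: 5, 11, 9, 1, 2, 4, 7, 10, 3, 8, 6, 0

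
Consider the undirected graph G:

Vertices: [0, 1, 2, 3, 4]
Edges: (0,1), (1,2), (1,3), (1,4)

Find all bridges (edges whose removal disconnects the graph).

A bridge is an edge whose removal increases the number of connected components.
Bridges found: (0,1), (1,2), (1,3), (1,4)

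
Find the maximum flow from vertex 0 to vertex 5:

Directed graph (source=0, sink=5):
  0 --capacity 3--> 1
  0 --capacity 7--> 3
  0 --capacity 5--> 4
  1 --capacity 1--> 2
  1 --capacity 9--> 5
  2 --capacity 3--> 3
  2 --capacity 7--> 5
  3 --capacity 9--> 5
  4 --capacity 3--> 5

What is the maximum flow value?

Computing max flow:
  Flow on (0->1): 3/3
  Flow on (0->3): 7/7
  Flow on (0->4): 3/5
  Flow on (1->5): 3/9
  Flow on (3->5): 7/9
  Flow on (4->5): 3/3
Maximum flow = 13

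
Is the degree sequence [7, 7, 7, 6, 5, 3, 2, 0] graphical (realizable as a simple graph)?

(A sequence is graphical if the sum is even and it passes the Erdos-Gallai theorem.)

Sum of degrees = 37. Sum is odd, so the sequence is NOT graphical.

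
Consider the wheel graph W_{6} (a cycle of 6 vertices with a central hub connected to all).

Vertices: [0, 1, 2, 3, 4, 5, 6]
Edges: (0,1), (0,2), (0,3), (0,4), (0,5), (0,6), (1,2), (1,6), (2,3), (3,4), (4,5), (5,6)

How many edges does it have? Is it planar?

Wheel graph W_{6}: 6 cycle edges + 6 spoke edges = 12 edges.
Total vertices: 7.
The graph is planar.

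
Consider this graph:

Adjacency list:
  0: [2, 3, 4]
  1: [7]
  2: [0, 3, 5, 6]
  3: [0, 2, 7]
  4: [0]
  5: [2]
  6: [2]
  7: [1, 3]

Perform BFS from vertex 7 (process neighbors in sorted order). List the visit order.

BFS from vertex 7 (neighbors processed in ascending order):
Visit order: 7, 1, 3, 0, 2, 4, 5, 6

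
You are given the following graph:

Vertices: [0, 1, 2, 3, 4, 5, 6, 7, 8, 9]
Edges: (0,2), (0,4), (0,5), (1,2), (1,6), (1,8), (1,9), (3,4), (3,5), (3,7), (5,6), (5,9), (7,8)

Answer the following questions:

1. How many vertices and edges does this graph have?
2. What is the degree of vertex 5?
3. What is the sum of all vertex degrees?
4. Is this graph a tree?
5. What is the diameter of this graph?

Count: 10 vertices, 13 edges.
Vertex 5 has neighbors [0, 3, 6, 9], degree = 4.
Handshaking lemma: 2 * 13 = 26.
A tree on 10 vertices has 9 edges. This graph has 13 edges (4 extra). Not a tree.
Diameter (longest shortest path) = 3.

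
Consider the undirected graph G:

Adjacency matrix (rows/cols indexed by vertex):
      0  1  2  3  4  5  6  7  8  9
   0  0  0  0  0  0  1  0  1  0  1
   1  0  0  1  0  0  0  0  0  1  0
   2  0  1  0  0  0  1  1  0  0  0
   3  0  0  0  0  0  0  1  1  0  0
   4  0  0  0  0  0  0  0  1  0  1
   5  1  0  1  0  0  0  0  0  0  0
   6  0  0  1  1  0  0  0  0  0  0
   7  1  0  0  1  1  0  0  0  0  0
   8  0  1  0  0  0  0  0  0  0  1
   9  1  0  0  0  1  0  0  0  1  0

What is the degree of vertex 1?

Vertex 1 has neighbors [2, 8], so deg(1) = 2.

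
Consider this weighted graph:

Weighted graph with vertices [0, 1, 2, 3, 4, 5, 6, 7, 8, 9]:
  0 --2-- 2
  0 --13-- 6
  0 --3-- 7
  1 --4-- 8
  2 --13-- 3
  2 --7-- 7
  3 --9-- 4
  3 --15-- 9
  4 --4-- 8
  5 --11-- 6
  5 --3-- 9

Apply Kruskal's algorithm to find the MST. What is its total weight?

Applying Kruskal's algorithm (sort edges by weight, add if no cycle):
  Add (0,2) w=2
  Add (0,7) w=3
  Add (5,9) w=3
  Add (1,8) w=4
  Add (4,8) w=4
  Skip (2,7) w=7 (creates cycle)
  Add (3,4) w=9
  Add (5,6) w=11
  Add (0,6) w=13
  Add (2,3) w=13
  Skip (3,9) w=15 (creates cycle)
MST weight = 62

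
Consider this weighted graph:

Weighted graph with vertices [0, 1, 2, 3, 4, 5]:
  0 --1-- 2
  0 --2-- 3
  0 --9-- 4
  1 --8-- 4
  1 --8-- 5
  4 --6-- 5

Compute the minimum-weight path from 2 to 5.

Using Dijkstra's algorithm from vertex 2:
Shortest path: 2 -> 0 -> 4 -> 5
Total weight: 1 + 9 + 6 = 16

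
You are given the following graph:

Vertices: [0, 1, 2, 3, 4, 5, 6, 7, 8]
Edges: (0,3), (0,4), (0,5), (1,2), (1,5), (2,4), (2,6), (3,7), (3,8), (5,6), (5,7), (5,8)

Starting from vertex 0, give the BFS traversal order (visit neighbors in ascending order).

BFS from vertex 0 (neighbors processed in ascending order):
Visit order: 0, 3, 4, 5, 7, 8, 2, 1, 6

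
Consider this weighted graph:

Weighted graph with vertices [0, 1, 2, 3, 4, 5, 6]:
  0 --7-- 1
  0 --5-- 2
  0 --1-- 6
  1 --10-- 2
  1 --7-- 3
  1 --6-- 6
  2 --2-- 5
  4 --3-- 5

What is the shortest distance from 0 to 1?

Using Dijkstra's algorithm from vertex 0:
Shortest path: 0 -> 1
Total weight: 7 = 7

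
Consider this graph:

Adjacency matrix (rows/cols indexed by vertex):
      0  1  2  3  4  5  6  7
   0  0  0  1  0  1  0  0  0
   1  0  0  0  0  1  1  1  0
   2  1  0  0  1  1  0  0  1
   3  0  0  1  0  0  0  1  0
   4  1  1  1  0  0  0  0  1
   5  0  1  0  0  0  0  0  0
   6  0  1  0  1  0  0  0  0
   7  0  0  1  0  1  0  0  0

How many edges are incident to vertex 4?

Vertex 4 has neighbors [0, 1, 2, 7], so deg(4) = 4.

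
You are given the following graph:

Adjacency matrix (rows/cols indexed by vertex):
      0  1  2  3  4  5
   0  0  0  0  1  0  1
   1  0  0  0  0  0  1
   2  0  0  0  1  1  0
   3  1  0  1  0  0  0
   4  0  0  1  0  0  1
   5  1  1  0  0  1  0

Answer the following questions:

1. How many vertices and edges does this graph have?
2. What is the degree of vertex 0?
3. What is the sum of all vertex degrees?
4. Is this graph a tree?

Count: 6 vertices, 6 edges.
Vertex 0 has neighbors [3, 5], degree = 2.
Handshaking lemma: 2 * 6 = 12.
A tree on 6 vertices has 5 edges. This graph has 6 edges (1 extra). Not a tree.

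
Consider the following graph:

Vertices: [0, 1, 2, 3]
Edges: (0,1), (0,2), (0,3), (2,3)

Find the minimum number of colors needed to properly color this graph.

The graph has a maximum clique of size 3 (lower bound on chromatic number).
A valid 3-coloring: {0: 0, 1: 1, 2: 1, 3: 2}.
Chromatic number = 3.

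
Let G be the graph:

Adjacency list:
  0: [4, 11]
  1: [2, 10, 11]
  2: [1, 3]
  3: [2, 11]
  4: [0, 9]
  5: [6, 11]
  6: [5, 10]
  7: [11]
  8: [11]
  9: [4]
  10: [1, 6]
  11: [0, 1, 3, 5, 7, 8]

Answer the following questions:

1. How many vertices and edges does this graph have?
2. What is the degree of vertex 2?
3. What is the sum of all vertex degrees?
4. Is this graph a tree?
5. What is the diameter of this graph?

Count: 12 vertices, 13 edges.
Vertex 2 has neighbors [1, 3], degree = 2.
Handshaking lemma: 2 * 13 = 26.
A tree on 12 vertices has 11 edges. This graph has 13 edges (2 extra). Not a tree.
Diameter (longest shortest path) = 5.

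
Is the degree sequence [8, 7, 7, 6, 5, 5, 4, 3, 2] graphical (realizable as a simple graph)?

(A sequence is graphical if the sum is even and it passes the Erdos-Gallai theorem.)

Sum of degrees = 47. Sum is odd, so the sequence is NOT graphical.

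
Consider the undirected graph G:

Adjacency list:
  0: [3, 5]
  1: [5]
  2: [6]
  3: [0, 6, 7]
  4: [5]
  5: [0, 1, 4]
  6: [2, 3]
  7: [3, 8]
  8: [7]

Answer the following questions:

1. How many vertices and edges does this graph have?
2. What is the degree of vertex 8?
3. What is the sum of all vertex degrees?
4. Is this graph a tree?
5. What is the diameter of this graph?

Count: 9 vertices, 8 edges.
Vertex 8 has neighbors [7], degree = 1.
Handshaking lemma: 2 * 8 = 16.
A graph is a tree iff it is connected and has exactly n-1 edges. This graph is connected (all 9 vertices in one component) and has 9-1 = 8 edges. It is a tree.
Diameter (longest shortest path) = 5.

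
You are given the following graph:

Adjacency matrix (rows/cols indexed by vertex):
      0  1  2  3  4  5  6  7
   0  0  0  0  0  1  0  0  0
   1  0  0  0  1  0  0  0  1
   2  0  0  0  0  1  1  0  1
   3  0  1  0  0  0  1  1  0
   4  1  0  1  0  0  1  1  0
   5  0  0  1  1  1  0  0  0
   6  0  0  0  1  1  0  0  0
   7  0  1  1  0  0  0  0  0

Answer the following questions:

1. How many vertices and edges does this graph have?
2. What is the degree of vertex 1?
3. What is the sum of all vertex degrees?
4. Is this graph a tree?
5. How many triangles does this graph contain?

Count: 8 vertices, 10 edges.
Vertex 1 has neighbors [3, 7], degree = 2.
Handshaking lemma: 2 * 10 = 20.
A tree on 8 vertices has 7 edges. This graph has 10 edges (3 extra). Not a tree.
Number of triangles = 1.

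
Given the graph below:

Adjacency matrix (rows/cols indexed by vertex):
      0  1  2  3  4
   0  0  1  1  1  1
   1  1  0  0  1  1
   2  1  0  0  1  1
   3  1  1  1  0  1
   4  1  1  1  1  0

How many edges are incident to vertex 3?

Vertex 3 has neighbors [0, 1, 2, 4], so deg(3) = 4.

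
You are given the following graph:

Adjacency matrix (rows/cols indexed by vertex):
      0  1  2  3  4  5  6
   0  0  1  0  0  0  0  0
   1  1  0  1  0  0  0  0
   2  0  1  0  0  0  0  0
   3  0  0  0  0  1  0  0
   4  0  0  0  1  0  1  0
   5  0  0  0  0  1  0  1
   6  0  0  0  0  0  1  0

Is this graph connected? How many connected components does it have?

Checking connectivity: the graph has 2 connected component(s).
Components: [[0, 1, 2], [3, 4, 5, 6]]. The graph is NOT connected.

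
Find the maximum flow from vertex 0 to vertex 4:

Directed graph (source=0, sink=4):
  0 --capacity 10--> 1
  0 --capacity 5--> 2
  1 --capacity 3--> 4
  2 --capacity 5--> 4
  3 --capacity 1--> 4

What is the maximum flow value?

Computing max flow:
  Flow on (0->1): 3/10
  Flow on (0->2): 5/5
  Flow on (1->4): 3/3
  Flow on (2->4): 5/5
Maximum flow = 8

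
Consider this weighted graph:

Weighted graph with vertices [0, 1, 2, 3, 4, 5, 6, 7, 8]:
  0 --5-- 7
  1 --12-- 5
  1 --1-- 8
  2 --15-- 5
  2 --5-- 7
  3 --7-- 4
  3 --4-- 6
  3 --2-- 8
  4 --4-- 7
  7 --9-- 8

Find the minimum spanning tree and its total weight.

Applying Kruskal's algorithm (sort edges by weight, add if no cycle):
  Add (1,8) w=1
  Add (3,8) w=2
  Add (3,6) w=4
  Add (4,7) w=4
  Add (0,7) w=5
  Add (2,7) w=5
  Add (3,4) w=7
  Skip (7,8) w=9 (creates cycle)
  Add (1,5) w=12
  Skip (2,5) w=15 (creates cycle)
MST weight = 40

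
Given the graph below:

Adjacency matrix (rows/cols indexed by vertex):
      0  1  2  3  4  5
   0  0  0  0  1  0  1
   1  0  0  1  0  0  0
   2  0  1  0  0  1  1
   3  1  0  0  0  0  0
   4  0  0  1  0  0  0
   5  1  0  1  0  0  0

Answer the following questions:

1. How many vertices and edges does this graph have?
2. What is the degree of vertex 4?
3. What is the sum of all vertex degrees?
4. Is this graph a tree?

Count: 6 vertices, 5 edges.
Vertex 4 has neighbors [2], degree = 1.
Handshaking lemma: 2 * 5 = 10.
A graph is a tree iff it is connected and has exactly n-1 edges. This graph is connected (all 6 vertices in one component) and has 6-1 = 5 edges. It is a tree.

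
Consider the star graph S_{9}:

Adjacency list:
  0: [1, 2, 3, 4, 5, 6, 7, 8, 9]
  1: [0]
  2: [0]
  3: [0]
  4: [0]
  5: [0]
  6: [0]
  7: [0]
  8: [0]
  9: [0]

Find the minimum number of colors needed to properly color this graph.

S_{9} has one hub adjacent to 9 leaves; leaves are pairwise non-adjacent.
Color the hub 0 and every leaf 1.
Chromatic number = 2.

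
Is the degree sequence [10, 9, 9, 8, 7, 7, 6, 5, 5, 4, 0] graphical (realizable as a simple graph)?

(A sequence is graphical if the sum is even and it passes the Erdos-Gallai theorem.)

Sum of degrees = 70. Sum is even but fails Erdos-Gallai. The sequence is NOT graphical.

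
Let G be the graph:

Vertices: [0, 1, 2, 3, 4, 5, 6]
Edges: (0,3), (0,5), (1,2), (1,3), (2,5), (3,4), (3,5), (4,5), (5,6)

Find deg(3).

Vertex 3 has neighbors [0, 1, 4, 5], so deg(3) = 4.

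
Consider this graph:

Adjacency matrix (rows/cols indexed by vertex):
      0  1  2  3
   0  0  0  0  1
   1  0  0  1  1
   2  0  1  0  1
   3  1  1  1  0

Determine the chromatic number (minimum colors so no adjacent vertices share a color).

The graph has a maximum clique of size 3 (lower bound on chromatic number).
A valid 3-coloring: {0: 1, 1: 1, 2: 2, 3: 0}.
Chromatic number = 3.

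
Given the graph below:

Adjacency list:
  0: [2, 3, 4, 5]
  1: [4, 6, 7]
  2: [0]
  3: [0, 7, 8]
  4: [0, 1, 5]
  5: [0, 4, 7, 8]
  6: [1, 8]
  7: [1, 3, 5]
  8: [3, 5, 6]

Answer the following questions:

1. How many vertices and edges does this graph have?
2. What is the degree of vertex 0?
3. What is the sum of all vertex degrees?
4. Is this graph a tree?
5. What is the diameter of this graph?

Count: 9 vertices, 13 edges.
Vertex 0 has neighbors [2, 3, 4, 5], degree = 4.
Handshaking lemma: 2 * 13 = 26.
A tree on 9 vertices has 8 edges. This graph has 13 edges (5 extra). Not a tree.
Diameter (longest shortest path) = 4.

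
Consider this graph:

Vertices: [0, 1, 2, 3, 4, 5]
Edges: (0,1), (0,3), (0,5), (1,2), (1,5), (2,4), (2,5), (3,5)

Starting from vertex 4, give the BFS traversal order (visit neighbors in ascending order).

BFS from vertex 4 (neighbors processed in ascending order):
Visit order: 4, 2, 1, 5, 0, 3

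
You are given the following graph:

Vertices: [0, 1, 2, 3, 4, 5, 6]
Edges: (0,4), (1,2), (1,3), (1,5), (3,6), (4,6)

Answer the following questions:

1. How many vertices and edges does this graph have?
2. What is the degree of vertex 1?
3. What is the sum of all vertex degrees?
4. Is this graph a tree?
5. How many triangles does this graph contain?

Count: 7 vertices, 6 edges.
Vertex 1 has neighbors [2, 3, 5], degree = 3.
Handshaking lemma: 2 * 6 = 12.
A graph is a tree iff it is connected and has exactly n-1 edges. This graph is connected (all 7 vertices in one component) and has 7-1 = 6 edges. It is a tree.
Number of triangles = 0.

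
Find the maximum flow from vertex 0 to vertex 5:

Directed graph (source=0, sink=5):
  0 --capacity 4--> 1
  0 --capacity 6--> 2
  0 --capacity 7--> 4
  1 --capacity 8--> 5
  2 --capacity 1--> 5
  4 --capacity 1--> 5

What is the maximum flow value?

Computing max flow:
  Flow on (0->1): 4/4
  Flow on (0->2): 1/6
  Flow on (0->4): 1/7
  Flow on (1->5): 4/8
  Flow on (2->5): 1/1
  Flow on (4->5): 1/1
Maximum flow = 6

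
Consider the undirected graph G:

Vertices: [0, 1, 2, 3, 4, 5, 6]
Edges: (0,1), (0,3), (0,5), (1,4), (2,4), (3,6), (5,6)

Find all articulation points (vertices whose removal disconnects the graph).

An articulation point is a vertex whose removal disconnects the graph.
Articulation points: [0, 1, 4]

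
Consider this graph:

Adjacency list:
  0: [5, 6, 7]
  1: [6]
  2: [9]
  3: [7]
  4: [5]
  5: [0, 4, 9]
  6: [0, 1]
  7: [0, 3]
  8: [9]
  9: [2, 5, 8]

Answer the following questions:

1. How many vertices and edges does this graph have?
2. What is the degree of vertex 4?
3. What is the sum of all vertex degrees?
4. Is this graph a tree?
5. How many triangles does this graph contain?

Count: 10 vertices, 9 edges.
Vertex 4 has neighbors [5], degree = 1.
Handshaking lemma: 2 * 9 = 18.
A graph is a tree iff it is connected and has exactly n-1 edges. This graph is connected (all 10 vertices in one component) and has 10-1 = 9 edges. It is a tree.
Number of triangles = 0.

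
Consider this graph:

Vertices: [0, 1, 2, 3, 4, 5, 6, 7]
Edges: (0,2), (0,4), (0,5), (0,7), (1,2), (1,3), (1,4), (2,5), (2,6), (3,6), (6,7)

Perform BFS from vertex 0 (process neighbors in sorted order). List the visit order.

BFS from vertex 0 (neighbors processed in ascending order):
Visit order: 0, 2, 4, 5, 7, 1, 6, 3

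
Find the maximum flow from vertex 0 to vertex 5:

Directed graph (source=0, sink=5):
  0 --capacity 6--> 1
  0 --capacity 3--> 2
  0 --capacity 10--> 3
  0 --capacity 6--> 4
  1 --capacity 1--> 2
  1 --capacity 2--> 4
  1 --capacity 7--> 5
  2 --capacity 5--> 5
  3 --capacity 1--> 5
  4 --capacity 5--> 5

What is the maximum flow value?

Computing max flow:
  Flow on (0->1): 6/6
  Flow on (0->2): 3/3
  Flow on (0->3): 1/10
  Flow on (0->4): 5/6
  Flow on (1->5): 6/7
  Flow on (2->5): 3/5
  Flow on (3->5): 1/1
  Flow on (4->5): 5/5
Maximum flow = 15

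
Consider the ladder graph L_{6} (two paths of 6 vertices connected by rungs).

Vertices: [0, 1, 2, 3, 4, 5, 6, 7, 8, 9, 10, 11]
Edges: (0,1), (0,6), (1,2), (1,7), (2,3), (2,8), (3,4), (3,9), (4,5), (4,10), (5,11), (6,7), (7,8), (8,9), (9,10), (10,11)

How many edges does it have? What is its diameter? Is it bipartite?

Ladder graph L_{6}: 6 rungs + 2 * (6-1) path edges = 6 + 10 = 16 edges.
Diameter = 6.
Ladder graphs are bipartite (alternating coloring along each path).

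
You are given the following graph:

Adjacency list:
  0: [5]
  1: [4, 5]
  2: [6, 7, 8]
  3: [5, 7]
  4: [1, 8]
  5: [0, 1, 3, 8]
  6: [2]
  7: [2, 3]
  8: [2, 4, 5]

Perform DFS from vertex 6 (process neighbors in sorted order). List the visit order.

DFS from vertex 6 (neighbors processed in ascending order):
Visit order: 6, 2, 7, 3, 5, 0, 1, 4, 8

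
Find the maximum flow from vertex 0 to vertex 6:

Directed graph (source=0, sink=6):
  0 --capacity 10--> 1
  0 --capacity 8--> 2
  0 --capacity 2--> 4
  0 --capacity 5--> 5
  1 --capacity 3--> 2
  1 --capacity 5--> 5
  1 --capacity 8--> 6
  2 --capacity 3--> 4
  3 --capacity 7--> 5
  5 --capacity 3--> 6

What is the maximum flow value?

Computing max flow:
  Flow on (0->1): 8/10
  Flow on (0->5): 3/5
  Flow on (1->6): 8/8
  Flow on (5->6): 3/3
Maximum flow = 11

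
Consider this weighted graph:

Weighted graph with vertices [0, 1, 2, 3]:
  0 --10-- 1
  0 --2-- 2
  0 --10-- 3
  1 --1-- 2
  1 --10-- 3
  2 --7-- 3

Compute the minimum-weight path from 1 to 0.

Using Dijkstra's algorithm from vertex 1:
Shortest path: 1 -> 2 -> 0
Total weight: 1 + 2 = 3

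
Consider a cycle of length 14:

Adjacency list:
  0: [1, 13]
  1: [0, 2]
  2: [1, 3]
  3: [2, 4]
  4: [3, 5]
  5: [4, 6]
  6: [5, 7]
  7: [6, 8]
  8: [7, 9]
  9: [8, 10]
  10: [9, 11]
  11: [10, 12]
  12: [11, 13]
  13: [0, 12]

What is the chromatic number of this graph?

This is an even cycle (C_14). Even cycles are bipartite.
Chromatic number = 2.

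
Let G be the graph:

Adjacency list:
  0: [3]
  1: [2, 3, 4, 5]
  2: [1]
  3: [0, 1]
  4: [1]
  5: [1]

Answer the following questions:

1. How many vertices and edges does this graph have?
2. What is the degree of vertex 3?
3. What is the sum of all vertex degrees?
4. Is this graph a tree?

Count: 6 vertices, 5 edges.
Vertex 3 has neighbors [0, 1], degree = 2.
Handshaking lemma: 2 * 5 = 10.
A graph is a tree iff it is connected and has exactly n-1 edges. This graph is connected (all 6 vertices in one component) and has 6-1 = 5 edges. It is a tree.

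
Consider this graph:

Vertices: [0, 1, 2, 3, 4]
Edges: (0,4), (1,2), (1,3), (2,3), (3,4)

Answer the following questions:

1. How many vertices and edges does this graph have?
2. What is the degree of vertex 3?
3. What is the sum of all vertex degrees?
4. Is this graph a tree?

Count: 5 vertices, 5 edges.
Vertex 3 has neighbors [1, 2, 4], degree = 3.
Handshaking lemma: 2 * 5 = 10.
A tree on 5 vertices has 4 edges. This graph has 5 edges (1 extra). Not a tree.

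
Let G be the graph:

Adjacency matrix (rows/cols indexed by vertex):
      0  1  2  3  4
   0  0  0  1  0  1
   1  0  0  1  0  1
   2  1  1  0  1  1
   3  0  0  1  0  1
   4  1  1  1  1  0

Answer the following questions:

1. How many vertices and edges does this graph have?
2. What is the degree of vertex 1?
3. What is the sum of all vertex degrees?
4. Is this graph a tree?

Count: 5 vertices, 7 edges.
Vertex 1 has neighbors [2, 4], degree = 2.
Handshaking lemma: 2 * 7 = 14.
A tree on 5 vertices has 4 edges. This graph has 7 edges (3 extra). Not a tree.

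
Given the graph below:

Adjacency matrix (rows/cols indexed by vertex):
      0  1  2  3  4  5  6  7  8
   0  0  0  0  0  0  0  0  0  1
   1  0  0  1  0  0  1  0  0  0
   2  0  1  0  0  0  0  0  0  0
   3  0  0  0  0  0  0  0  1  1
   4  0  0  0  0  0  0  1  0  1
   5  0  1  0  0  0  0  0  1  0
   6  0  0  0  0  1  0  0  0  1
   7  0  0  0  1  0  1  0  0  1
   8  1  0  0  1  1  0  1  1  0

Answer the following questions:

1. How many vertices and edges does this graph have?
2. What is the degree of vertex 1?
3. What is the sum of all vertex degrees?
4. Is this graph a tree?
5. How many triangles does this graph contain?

Count: 9 vertices, 10 edges.
Vertex 1 has neighbors [2, 5], degree = 2.
Handshaking lemma: 2 * 10 = 20.
A tree on 9 vertices has 8 edges. This graph has 10 edges (2 extra). Not a tree.
Number of triangles = 2.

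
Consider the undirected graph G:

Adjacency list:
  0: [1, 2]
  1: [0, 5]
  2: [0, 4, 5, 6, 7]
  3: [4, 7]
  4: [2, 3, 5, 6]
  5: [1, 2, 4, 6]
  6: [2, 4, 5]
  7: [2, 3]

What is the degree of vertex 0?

Vertex 0 has neighbors [1, 2], so deg(0) = 2.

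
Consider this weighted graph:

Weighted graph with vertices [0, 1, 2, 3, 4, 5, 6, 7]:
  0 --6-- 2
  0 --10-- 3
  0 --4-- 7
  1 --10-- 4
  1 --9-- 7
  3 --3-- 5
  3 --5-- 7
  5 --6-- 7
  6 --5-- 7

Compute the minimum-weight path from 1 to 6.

Using Dijkstra's algorithm from vertex 1:
Shortest path: 1 -> 7 -> 6
Total weight: 9 + 5 = 14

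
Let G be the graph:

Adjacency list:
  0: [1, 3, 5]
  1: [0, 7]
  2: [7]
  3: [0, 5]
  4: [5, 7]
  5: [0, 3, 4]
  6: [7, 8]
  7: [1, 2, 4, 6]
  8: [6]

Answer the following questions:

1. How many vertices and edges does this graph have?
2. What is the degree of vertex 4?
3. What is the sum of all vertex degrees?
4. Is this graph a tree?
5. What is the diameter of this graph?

Count: 9 vertices, 10 edges.
Vertex 4 has neighbors [5, 7], degree = 2.
Handshaking lemma: 2 * 10 = 20.
A tree on 9 vertices has 8 edges. This graph has 10 edges (2 extra). Not a tree.
Diameter (longest shortest path) = 5.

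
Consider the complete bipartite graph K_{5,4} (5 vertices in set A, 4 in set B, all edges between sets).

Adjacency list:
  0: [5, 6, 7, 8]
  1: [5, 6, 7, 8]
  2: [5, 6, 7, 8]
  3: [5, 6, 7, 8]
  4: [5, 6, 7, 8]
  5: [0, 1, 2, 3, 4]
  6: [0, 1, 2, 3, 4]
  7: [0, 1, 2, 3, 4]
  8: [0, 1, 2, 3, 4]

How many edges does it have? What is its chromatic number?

K_{5,4} has 5 * 4 = 20 edges.
Bipartite graphs have chromatic number 2 (color each partition differently).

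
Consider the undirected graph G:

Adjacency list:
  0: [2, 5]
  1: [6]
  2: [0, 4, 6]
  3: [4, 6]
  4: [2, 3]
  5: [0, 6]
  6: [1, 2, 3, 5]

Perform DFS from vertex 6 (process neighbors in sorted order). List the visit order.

DFS from vertex 6 (neighbors processed in ascending order):
Visit order: 6, 1, 2, 0, 5, 4, 3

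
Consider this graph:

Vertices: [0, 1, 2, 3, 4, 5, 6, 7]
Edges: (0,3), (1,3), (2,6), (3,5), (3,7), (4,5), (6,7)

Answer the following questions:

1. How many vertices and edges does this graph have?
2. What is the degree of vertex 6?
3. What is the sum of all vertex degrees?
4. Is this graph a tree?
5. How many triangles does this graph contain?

Count: 8 vertices, 7 edges.
Vertex 6 has neighbors [2, 7], degree = 2.
Handshaking lemma: 2 * 7 = 14.
A graph is a tree iff it is connected and has exactly n-1 edges. This graph is connected (all 8 vertices in one component) and has 8-1 = 7 edges. It is a tree.
Number of triangles = 0.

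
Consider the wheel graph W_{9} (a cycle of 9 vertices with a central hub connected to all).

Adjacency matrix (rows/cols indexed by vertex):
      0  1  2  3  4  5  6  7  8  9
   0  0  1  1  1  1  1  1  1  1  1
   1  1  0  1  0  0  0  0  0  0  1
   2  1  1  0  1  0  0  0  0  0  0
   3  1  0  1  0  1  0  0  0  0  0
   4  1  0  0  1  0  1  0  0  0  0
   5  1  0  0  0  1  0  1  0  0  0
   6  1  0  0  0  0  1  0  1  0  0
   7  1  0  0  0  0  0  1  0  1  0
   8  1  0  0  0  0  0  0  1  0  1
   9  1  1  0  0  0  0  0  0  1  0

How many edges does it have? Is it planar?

Wheel graph W_{9}: 9 cycle edges + 9 spoke edges = 18 edges.
Total vertices: 10.
The graph is planar.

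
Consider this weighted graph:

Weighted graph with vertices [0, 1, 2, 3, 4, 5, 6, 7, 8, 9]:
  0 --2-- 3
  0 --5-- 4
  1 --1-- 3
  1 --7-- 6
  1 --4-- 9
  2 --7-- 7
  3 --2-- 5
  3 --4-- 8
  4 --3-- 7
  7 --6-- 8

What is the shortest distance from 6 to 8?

Using Dijkstra's algorithm from vertex 6:
Shortest path: 6 -> 1 -> 3 -> 8
Total weight: 7 + 1 + 4 = 12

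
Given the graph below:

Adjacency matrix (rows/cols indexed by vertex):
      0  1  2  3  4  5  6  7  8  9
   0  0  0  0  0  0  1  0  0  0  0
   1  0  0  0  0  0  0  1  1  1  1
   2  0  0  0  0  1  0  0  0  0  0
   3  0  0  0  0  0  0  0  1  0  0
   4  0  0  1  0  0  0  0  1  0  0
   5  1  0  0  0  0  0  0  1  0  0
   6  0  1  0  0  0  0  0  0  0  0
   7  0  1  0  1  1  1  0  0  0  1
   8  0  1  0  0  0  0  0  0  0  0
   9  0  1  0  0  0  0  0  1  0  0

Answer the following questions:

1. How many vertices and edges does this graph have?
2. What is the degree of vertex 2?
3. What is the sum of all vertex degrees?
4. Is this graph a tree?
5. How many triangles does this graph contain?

Count: 10 vertices, 10 edges.
Vertex 2 has neighbors [4], degree = 1.
Handshaking lemma: 2 * 10 = 20.
A tree on 10 vertices has 9 edges. This graph has 10 edges (1 extra). Not a tree.
Number of triangles = 1.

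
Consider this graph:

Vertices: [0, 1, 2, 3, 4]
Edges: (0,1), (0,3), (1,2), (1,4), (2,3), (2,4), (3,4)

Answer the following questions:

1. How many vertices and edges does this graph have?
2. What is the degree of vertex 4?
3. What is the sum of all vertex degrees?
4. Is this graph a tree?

Count: 5 vertices, 7 edges.
Vertex 4 has neighbors [1, 2, 3], degree = 3.
Handshaking lemma: 2 * 7 = 14.
A tree on 5 vertices has 4 edges. This graph has 7 edges (3 extra). Not a tree.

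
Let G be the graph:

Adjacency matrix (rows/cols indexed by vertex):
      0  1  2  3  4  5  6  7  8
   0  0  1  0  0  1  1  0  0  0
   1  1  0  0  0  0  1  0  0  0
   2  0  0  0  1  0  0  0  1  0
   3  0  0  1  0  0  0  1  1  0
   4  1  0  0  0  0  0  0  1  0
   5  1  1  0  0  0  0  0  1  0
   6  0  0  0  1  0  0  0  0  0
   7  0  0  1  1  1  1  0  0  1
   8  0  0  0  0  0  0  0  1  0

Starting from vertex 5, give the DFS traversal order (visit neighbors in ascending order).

DFS from vertex 5 (neighbors processed in ascending order):
Visit order: 5, 0, 1, 4, 7, 2, 3, 6, 8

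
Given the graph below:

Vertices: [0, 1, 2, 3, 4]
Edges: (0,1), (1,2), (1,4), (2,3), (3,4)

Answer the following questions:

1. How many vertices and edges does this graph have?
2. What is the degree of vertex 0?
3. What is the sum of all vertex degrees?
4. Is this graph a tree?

Count: 5 vertices, 5 edges.
Vertex 0 has neighbors [1], degree = 1.
Handshaking lemma: 2 * 5 = 10.
A tree on 5 vertices has 4 edges. This graph has 5 edges (1 extra). Not a tree.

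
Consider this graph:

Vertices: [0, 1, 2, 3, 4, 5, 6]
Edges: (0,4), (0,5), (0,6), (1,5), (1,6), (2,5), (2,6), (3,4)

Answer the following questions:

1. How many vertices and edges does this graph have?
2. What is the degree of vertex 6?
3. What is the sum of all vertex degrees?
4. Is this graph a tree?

Count: 7 vertices, 8 edges.
Vertex 6 has neighbors [0, 1, 2], degree = 3.
Handshaking lemma: 2 * 8 = 16.
A tree on 7 vertices has 6 edges. This graph has 8 edges (2 extra). Not a tree.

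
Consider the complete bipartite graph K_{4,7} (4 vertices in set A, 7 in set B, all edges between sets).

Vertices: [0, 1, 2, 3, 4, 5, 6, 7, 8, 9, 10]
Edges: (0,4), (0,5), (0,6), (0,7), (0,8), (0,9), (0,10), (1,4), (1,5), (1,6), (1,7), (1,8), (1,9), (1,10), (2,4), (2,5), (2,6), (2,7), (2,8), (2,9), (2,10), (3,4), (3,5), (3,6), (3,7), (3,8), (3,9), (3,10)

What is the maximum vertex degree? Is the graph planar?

Set-A vertices have degree 7; set-B vertices have degree 4. Maximum degree = max(4,7) = 7.
K_{4,7} contains K_{3,3} as a subgraph (since both sides have >= 3 vertices); by Kuratowski's theorem it is not planar.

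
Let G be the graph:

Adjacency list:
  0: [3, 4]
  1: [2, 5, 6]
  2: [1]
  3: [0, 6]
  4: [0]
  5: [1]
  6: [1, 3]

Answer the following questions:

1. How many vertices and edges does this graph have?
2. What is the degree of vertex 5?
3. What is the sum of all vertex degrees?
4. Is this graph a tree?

Count: 7 vertices, 6 edges.
Vertex 5 has neighbors [1], degree = 1.
Handshaking lemma: 2 * 6 = 12.
A graph is a tree iff it is connected and has exactly n-1 edges. This graph is connected (all 7 vertices in one component) and has 7-1 = 6 edges. It is a tree.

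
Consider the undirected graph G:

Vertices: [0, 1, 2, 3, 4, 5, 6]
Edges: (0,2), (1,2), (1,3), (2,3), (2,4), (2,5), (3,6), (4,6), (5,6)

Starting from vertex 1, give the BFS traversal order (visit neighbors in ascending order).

BFS from vertex 1 (neighbors processed in ascending order):
Visit order: 1, 2, 3, 0, 4, 5, 6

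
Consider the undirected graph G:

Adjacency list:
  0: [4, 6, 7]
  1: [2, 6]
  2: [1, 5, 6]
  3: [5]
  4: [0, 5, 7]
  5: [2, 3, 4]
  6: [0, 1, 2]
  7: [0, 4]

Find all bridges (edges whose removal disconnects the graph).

A bridge is an edge whose removal increases the number of connected components.
Bridges found: (3,5)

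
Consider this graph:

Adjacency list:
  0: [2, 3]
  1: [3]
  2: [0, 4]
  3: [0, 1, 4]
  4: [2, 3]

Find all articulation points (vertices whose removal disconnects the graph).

An articulation point is a vertex whose removal disconnects the graph.
Articulation points: [3]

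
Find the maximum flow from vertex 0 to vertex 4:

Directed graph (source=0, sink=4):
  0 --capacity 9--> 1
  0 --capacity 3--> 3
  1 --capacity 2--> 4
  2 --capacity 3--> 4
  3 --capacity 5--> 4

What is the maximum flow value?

Computing max flow:
  Flow on (0->1): 2/9
  Flow on (0->3): 3/3
  Flow on (1->4): 2/2
  Flow on (3->4): 3/5
Maximum flow = 5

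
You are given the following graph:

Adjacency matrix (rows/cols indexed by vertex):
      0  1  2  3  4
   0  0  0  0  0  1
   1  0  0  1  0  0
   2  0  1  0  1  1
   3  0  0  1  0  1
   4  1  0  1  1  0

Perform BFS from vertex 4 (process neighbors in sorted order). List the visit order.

BFS from vertex 4 (neighbors processed in ascending order):
Visit order: 4, 0, 2, 3, 1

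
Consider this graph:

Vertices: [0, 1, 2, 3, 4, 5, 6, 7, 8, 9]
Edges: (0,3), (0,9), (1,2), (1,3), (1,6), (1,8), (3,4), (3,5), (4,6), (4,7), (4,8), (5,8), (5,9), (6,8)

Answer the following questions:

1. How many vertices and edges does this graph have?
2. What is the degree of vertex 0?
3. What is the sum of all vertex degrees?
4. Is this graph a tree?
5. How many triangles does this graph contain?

Count: 10 vertices, 14 edges.
Vertex 0 has neighbors [3, 9], degree = 2.
Handshaking lemma: 2 * 14 = 28.
A tree on 10 vertices has 9 edges. This graph has 14 edges (5 extra). Not a tree.
Number of triangles = 2.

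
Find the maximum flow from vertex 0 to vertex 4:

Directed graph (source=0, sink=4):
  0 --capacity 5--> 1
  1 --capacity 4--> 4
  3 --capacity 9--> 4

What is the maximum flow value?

Computing max flow:
  Flow on (0->1): 4/5
  Flow on (1->4): 4/4
Maximum flow = 4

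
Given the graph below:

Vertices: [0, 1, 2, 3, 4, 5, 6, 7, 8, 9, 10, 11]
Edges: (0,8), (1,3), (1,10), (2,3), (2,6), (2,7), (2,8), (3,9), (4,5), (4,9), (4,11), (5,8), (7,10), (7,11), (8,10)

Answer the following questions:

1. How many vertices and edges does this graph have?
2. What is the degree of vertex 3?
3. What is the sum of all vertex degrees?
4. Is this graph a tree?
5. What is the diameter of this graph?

Count: 12 vertices, 15 edges.
Vertex 3 has neighbors [1, 2, 9], degree = 3.
Handshaking lemma: 2 * 15 = 30.
A tree on 12 vertices has 11 edges. This graph has 15 edges (4 extra). Not a tree.
Diameter (longest shortest path) = 4.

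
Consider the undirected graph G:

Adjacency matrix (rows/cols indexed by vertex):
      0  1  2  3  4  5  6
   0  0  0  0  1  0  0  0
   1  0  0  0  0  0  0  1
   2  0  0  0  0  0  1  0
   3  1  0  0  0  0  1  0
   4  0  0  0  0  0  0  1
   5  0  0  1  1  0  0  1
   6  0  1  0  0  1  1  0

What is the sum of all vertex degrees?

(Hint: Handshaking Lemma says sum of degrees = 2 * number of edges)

Count edges: 6 edges.
By Handshaking Lemma: sum of degrees = 2 * 6 = 12.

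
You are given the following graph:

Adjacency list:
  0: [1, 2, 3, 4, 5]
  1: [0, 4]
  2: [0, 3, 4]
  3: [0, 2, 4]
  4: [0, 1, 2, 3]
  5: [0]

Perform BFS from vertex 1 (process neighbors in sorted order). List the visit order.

BFS from vertex 1 (neighbors processed in ascending order):
Visit order: 1, 0, 4, 2, 3, 5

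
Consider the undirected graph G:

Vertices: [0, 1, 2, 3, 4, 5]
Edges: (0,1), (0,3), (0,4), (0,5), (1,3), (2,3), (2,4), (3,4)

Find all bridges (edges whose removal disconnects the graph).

A bridge is an edge whose removal increases the number of connected components.
Bridges found: (0,5)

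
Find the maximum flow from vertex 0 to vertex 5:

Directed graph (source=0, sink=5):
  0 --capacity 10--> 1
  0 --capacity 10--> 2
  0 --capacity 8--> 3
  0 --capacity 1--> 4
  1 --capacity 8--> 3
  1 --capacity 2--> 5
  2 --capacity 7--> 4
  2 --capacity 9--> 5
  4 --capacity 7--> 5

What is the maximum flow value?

Computing max flow:
  Flow on (0->1): 2/10
  Flow on (0->2): 10/10
  Flow on (0->4): 1/1
  Flow on (1->5): 2/2
  Flow on (2->4): 1/7
  Flow on (2->5): 9/9
  Flow on (4->5): 2/7
Maximum flow = 13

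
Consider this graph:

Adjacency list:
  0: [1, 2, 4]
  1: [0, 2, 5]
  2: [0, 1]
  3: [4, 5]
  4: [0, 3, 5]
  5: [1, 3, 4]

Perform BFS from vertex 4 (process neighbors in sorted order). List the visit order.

BFS from vertex 4 (neighbors processed in ascending order):
Visit order: 4, 0, 3, 5, 1, 2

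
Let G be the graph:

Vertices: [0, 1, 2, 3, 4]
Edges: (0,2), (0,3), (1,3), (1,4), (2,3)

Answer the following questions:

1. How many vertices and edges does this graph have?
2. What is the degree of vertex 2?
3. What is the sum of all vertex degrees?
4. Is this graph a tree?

Count: 5 vertices, 5 edges.
Vertex 2 has neighbors [0, 3], degree = 2.
Handshaking lemma: 2 * 5 = 10.
A tree on 5 vertices has 4 edges. This graph has 5 edges (1 extra). Not a tree.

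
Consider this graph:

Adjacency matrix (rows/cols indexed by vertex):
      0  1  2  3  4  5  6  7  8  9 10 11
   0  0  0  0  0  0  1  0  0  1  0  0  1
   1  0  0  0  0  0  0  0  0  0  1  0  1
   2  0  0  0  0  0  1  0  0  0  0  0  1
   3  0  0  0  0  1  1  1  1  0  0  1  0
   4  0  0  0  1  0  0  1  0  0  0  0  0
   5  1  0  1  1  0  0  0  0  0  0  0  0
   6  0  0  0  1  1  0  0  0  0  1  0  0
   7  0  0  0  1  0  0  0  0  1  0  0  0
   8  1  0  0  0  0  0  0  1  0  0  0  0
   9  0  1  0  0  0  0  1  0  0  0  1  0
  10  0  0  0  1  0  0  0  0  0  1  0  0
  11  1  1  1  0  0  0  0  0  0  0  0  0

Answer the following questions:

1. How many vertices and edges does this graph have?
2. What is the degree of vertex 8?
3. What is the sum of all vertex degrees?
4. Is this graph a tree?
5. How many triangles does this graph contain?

Count: 12 vertices, 16 edges.
Vertex 8 has neighbors [0, 7], degree = 2.
Handshaking lemma: 2 * 16 = 32.
A tree on 12 vertices has 11 edges. This graph has 16 edges (5 extra). Not a tree.
Number of triangles = 1.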